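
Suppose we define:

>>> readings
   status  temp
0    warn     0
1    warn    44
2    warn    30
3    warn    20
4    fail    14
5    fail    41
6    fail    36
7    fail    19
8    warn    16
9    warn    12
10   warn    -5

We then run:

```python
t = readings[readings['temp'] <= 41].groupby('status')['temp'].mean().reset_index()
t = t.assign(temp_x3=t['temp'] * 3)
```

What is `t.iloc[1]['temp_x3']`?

filter rows where temp <= 41:
   status  temp
0    warn     0
2    warn    30
3    warn    20
4    fail    14
5    fail    41
6    fail    36
7    fail    19
8    warn    16
9    warn    12
10   warn    -5
group by status, mean of temp:
status
fail    27.500000
warn    12.166667
Name: temp, dtype: float64
reset_index():
  status       temp
0   fail  27.500000
1   warn  12.166667
add column temp_x3 = t['temp'] * 3:
  status       temp  temp_x3
0   fail  27.500000     82.5
1   warn  12.166667     36.5
Reading off the value at position 1, column 'temp_x3', we get 36.5.

36.5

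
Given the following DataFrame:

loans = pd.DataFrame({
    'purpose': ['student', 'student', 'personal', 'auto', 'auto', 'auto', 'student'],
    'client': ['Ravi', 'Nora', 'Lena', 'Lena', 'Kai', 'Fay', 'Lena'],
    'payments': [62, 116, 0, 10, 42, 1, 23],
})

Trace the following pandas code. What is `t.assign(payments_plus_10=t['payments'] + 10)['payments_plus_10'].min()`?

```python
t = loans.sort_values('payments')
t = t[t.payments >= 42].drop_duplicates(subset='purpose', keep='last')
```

sort by payments:
    purpose client  payments
2  personal   Lena         0
5      auto    Fay         1
3      auto   Lena        10
6   student   Lena        23
4      auto    Kai        42
0   student   Ravi        62
1   student   Nora       116
filter rows where payments >= 42:
   purpose client  payments
4     auto    Kai        42
0  student   Ravi        62
1  student   Nora       116
drop duplicate purpose (keep=last):
   purpose client  payments
4     auto    Kai        42
1  student   Nora       116
add column payments_plus_10 = t['payments'] + 10:
   purpose client  payments  payments_plus_10
4     auto    Kai        42                52
1  student   Nora       116               126
The min of column 'payments_plus_10' is 52.

52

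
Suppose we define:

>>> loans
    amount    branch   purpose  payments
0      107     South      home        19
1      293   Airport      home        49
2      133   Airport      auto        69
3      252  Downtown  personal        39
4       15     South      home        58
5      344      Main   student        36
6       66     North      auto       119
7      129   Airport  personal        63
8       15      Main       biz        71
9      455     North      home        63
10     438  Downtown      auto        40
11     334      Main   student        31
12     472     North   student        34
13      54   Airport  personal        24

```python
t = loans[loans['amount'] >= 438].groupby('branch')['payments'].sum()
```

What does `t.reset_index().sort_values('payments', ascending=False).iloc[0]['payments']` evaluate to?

filter rows where amount >= 438:
    amount    branch  purpose  payments
9      455     North     home        63
10     438  Downtown     auto        40
12     472     North  student        34
group by branch, sum of payments:
branch
Downtown    40
North       97
Name: payments, dtype: int64
reset_index():
     branch  payments
0  Downtown        40
1     North        97
sort by payments descending:
     branch  payments
1     North        97
0  Downtown        40

97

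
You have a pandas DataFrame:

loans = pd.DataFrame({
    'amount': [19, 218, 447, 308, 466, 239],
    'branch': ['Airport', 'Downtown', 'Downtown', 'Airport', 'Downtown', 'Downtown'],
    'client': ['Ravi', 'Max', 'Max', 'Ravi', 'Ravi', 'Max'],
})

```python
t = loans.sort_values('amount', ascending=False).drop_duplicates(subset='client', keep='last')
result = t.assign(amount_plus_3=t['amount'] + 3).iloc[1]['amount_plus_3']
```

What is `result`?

sort by amount descending:
   amount    branch client
4     466  Downtown   Ravi
2     447  Downtown    Max
3     308   Airport   Ravi
5     239  Downtown    Max
1     218  Downtown    Max
0      19   Airport   Ravi
drop duplicate client (keep=last):
   amount    branch client
1     218  Downtown    Max
0      19   Airport   Ravi
add column amount_plus_3 = t['amount'] + 3:
   amount    branch client  amount_plus_3
1     218  Downtown    Max            221
0      19   Airport   Ravi             22
Reading off the value at position 1, column 'amount_plus_3', we get 22.

22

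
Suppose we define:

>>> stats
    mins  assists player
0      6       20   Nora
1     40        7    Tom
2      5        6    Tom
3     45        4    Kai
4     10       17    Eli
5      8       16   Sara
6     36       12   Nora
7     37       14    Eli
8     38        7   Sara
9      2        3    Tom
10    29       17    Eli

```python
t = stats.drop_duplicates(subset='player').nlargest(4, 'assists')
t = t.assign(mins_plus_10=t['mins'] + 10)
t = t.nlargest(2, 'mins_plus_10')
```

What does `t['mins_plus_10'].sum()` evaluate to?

70

drop duplicate player (keep=first):
   mins  assists player
0     6       20   Nora
1    40        7    Tom
3    45        4    Kai
4    10       17    Eli
5     8       16   Sara
take 4 rows with largest assists:
   mins  assists player
0     6       20   Nora
4    10       17    Eli
5     8       16   Sara
1    40        7    Tom
add column mins_plus_10 = t['mins'] + 10:
   mins  assists player  mins_plus_10
0     6       20   Nora            16
4    10       17    Eli            20
5     8       16   Sara            18
1    40        7    Tom            50
take 2 rows with largest mins_plus_10:
   mins  assists player  mins_plus_10
1    40        7    Tom            50
4    10       17    Eli            20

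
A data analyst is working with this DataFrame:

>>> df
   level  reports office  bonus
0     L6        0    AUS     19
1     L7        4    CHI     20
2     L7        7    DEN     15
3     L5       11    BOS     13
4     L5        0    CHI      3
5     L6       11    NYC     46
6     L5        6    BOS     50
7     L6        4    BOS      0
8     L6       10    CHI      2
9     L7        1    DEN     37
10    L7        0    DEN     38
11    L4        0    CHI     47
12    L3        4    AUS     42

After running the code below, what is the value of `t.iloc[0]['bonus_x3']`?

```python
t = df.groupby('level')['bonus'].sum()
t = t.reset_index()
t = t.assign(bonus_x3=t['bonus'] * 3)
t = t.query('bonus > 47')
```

group by level, sum of bonus:
level
L3     42
L4     47
L5     66
L6     67
L7    110
Name: bonus, dtype: int64
reset_index():
  level  bonus
0    L3     42
1    L4     47
2    L5     66
3    L6     67
4    L7    110
add column bonus_x3 = t['bonus'] * 3:
  level  bonus  bonus_x3
0    L3     42       126
1    L4     47       141
2    L5     66       198
3    L6     67       201
4    L7    110       330
filter rows where bonus > 47:
  level  bonus  bonus_x3
2    L5     66       198
3    L6     67       201
4    L7    110       330
The value at position 0, column 'bonus_x3' is 198.

198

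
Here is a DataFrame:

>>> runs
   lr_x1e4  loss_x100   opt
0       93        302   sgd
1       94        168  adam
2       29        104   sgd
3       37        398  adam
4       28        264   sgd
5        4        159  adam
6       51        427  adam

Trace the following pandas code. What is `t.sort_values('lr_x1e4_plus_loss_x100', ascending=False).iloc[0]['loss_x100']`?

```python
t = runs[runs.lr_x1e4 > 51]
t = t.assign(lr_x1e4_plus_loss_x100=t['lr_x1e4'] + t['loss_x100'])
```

302

filter rows where lr_x1e4 > 51:
   lr_x1e4  loss_x100   opt
0       93        302   sgd
1       94        168  adam
add column lr_x1e4_plus_loss_x100 = t['lr_x1e4'] + t['loss_x100']:
   lr_x1e4  loss_x100   opt  lr_x1e4_plus_loss_x100
0       93        302   sgd                     395
1       94        168  adam                     262
sort by lr_x1e4_plus_loss_x100 descending:
   lr_x1e4  loss_x100   opt  lr_x1e4_plus_loss_x100
0       93        302   sgd                     395
1       94        168  adam                     262
Then the value at position 0, column 'loss_x100': 302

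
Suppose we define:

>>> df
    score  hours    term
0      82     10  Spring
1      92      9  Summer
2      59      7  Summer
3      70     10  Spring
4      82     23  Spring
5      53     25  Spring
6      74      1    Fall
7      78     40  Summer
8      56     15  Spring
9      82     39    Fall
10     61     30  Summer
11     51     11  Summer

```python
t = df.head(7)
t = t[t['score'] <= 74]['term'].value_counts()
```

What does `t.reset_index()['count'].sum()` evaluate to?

take first 7 rows:
   score  hours    term
0     82     10  Spring
1     92      9  Summer
2     59      7  Summer
3     70     10  Spring
4     82     23  Spring
5     53     25  Spring
6     74      1    Fall
filter rows where score <= 74:
   score  hours    term
2     59      7  Summer
3     70     10  Spring
5     53     25  Spring
6     74      1    Fall
value_counts of term:
term
Spring    2
Summer    1
Fall      1
Name: count, dtype: int64
reset_index():
     term  count
0  Spring      2
1  Summer      1
2    Fall      1
Taking the sum of column 'count' gives 4.

4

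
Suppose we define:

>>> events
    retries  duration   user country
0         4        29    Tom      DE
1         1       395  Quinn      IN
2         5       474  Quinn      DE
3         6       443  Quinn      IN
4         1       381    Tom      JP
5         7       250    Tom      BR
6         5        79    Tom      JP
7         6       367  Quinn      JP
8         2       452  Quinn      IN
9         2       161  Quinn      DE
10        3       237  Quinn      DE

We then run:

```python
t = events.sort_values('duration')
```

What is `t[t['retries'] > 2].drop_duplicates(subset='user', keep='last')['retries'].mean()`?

6.0

sort by duration:
    retries  duration   user country
0         4        29    Tom      DE
6         5        79    Tom      JP
9         2       161  Quinn      DE
10        3       237  Quinn      DE
5         7       250    Tom      BR
7         6       367  Quinn      JP
4         1       381    Tom      JP
1         1       395  Quinn      IN
3         6       443  Quinn      IN
8         2       452  Quinn      IN
2         5       474  Quinn      DE
filter rows where retries > 2:
    retries  duration   user country
0         4        29    Tom      DE
6         5        79    Tom      JP
10        3       237  Quinn      DE
5         7       250    Tom      BR
7         6       367  Quinn      JP
3         6       443  Quinn      IN
2         5       474  Quinn      DE
drop duplicate user (keep=last):
   retries  duration   user country
5        7       250    Tom      BR
2        5       474  Quinn      DE
mean of column 'retries' → 6.0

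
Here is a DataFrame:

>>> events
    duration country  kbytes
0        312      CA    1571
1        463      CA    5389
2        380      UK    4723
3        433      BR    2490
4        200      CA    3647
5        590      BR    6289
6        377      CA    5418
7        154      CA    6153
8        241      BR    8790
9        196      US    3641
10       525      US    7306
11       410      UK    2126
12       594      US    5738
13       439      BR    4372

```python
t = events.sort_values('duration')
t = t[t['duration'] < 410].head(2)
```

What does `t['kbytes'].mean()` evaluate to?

sort by duration:
    duration country  kbytes
7        154      CA    6153
9        196      US    3641
4        200      CA    3647
8        241      BR    8790
0        312      CA    1571
6        377      CA    5418
2        380      UK    4723
11       410      UK    2126
3        433      BR    2490
13       439      BR    4372
1        463      CA    5389
10       525      US    7306
5        590      BR    6289
12       594      US    5738
filter rows where duration < 410:
   duration country  kbytes
7       154      CA    6153
9       196      US    3641
4       200      CA    3647
8       241      BR    8790
0       312      CA    1571
6       377      CA    5418
2       380      UK    4723
take first 2 rows:
   duration country  kbytes
7       154      CA    6153
9       196      US    3641

4897.0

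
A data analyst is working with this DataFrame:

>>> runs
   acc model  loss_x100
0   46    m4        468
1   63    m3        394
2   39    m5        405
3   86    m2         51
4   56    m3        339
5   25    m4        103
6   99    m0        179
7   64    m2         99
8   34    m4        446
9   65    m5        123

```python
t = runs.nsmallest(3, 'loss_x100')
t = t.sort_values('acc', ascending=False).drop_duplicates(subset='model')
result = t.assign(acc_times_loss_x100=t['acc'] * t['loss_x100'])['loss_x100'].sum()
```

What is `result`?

154

take 3 rows with smallest loss_x100:
   acc model  loss_x100
3   86    m2         51
7   64    m2         99
5   25    m4        103
sort by acc descending:
   acc model  loss_x100
3   86    m2         51
7   64    m2         99
5   25    m4        103
drop duplicate model (keep=first):
   acc model  loss_x100
3   86    m2         51
5   25    m4        103
add column acc_times_loss_x100 = t['acc'] * t['loss_x100']:
   acc model  loss_x100  acc_times_loss_x100
3   86    m2         51                 4386
5   25    m4        103                 2575
The sum of column 'loss_x100' is 154.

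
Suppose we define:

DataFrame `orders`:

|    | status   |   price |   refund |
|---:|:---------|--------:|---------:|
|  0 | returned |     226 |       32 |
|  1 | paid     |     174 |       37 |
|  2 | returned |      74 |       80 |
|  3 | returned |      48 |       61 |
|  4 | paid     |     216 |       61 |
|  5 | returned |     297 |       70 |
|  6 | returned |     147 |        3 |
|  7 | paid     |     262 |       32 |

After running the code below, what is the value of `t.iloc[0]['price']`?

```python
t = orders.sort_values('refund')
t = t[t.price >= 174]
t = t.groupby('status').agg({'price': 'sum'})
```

652

sort by refund:
     status  price  refund
6  returned    147       3
0  returned    226      32
7      paid    262      32
1      paid    174      37
3  returned     48      61
4      paid    216      61
5  returned    297      70
2  returned     74      80
filter rows where price >= 174:
     status  price  refund
0  returned    226      32
7      paid    262      32
1      paid    174      37
4      paid    216      61
5  returned    297      70
group by status, sum of price:
          price
status         
paid        652
returned    523
So iloc[0]['price'] = 652.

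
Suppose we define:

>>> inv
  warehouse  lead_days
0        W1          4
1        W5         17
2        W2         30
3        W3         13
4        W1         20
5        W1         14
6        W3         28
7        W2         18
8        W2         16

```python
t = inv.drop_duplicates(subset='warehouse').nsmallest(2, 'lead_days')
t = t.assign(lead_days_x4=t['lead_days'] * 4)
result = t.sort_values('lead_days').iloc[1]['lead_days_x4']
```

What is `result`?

52

drop duplicate warehouse (keep=first):
  warehouse  lead_days
0        W1          4
1        W5         17
2        W2         30
3        W3         13
take 2 rows with smallest lead_days:
  warehouse  lead_days
0        W1          4
3        W3         13
add column lead_days_x4 = t['lead_days'] * 4:
  warehouse  lead_days  lead_days_x4
0        W1          4            16
3        W3         13            52
sort by lead_days:
  warehouse  lead_days  lead_days_x4
0        W1          4            16
3        W3         13            52
So iloc[1]['lead_days_x4'] = 52.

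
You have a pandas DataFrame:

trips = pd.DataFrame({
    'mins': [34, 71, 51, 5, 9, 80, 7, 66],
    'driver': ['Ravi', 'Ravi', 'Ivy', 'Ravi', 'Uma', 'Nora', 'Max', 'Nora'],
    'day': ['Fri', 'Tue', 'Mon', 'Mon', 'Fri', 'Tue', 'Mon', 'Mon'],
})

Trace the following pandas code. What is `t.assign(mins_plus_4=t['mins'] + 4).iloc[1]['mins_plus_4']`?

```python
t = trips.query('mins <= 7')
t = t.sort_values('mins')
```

filter rows where mins <= 7:
   mins driver  day
3     5   Ravi  Mon
6     7    Max  Mon
sort by mins:
   mins driver  day
3     5   Ravi  Mon
6     7    Max  Mon
add column mins_plus_4 = t['mins'] + 4:
   mins driver  day  mins_plus_4
3     5   Ravi  Mon            9
6     7    Max  Mon           11
Taking the value at position 1, column 'mins_plus_4' gives 11.

11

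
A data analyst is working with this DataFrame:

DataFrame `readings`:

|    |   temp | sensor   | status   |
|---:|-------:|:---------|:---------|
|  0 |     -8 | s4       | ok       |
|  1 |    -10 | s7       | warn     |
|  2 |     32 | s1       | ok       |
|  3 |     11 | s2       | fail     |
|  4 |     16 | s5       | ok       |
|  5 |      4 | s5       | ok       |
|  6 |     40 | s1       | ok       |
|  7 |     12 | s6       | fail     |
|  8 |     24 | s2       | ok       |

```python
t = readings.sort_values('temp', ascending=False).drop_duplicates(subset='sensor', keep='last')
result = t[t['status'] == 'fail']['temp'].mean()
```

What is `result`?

11.5

sort by temp descending:
   temp sensor status
6    40     s1     ok
2    32     s1     ok
8    24     s2     ok
4    16     s5     ok
7    12     s6   fail
3    11     s2   fail
5     4     s5     ok
0    -8     s4     ok
1   -10     s7   warn
drop duplicate sensor (keep=last):
   temp sensor status
2    32     s1     ok
7    12     s6   fail
3    11     s2   fail
5     4     s5     ok
0    -8     s4     ok
1   -10     s7   warn
filter rows where status == 'fail':
   temp sensor status
7    12     s6   fail
3    11     s2   fail
Taking the mean of column 'temp' gives 11.5.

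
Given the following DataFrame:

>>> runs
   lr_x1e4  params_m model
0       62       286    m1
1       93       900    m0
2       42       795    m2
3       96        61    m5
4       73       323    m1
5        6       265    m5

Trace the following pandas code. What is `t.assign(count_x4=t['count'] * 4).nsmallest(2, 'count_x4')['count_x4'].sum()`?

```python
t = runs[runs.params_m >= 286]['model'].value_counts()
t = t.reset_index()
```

filter rows where params_m >= 286:
   lr_x1e4  params_m model
0       62       286    m1
1       93       900    m0
2       42       795    m2
4       73       323    m1
value_counts of model:
model
m1    2
m0    1
m2    1
Name: count, dtype: int64
reset_index():
  model  count
0    m1      2
1    m0      1
2    m2      1
add column count_x4 = t['count'] * 4:
  model  count  count_x4
0    m1      2         8
1    m0      1         4
2    m2      1         4
take 2 rows with smallest count_x4:
  model  count  count_x4
1    m0      1         4
2    m2      1         4
Taking the sum of column 'count_x4' gives 8.

8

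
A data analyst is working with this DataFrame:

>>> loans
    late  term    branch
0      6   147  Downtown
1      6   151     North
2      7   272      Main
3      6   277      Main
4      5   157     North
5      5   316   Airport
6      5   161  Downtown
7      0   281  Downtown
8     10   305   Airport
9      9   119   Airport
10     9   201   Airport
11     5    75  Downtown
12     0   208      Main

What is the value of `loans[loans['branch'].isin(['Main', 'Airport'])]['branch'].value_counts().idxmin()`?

Main

filter rows where branch in ['Main', 'Airport']:
    late  term   branch
2      7   272     Main
3      6   277     Main
5      5   316  Airport
8     10   305  Airport
9      9   119  Airport
10     9   201  Airport
12     0   208     Main
value_counts of branch:
branch
Airport    4
Main       3
Name: count, dtype: int64
So idxmin() = Main.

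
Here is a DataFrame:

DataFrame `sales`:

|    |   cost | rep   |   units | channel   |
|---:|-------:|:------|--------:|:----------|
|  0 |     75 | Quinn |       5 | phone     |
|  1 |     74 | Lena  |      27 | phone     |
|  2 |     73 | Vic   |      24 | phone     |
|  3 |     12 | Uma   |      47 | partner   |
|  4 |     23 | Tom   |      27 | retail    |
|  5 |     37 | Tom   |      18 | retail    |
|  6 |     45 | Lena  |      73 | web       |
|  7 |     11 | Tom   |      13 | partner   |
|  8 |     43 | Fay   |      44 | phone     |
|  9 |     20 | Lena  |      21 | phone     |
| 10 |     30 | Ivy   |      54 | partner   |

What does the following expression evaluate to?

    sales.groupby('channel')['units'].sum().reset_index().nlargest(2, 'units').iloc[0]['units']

group by channel, sum of units:
channel
partner    114
phone      121
retail      45
web         73
Name: units, dtype: int64
reset_index():
   channel  units
0  partner    114
1    phone    121
2   retail     45
3      web     73
take 2 rows with largest units:
   channel  units
1    phone    121
0  partner    114
Hence 121.

121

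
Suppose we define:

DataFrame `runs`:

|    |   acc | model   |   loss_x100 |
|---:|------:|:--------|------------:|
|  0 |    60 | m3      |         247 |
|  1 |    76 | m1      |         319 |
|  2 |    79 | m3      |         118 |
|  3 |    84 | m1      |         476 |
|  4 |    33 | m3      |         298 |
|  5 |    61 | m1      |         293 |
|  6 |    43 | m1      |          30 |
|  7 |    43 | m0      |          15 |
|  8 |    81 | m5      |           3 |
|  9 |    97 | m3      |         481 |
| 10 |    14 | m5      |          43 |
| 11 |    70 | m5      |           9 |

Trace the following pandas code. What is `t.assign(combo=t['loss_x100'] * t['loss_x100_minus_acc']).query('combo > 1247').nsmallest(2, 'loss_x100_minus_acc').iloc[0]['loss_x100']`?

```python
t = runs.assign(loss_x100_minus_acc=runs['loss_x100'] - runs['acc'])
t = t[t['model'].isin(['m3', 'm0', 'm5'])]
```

118

add column loss_x100_minus_acc = runs['loss_x100'] - runs['acc']:
    acc model  loss_x100  loss_x100_minus_acc
0    60    m3        247                  187
1    76    m1        319                  243
2    79    m3        118                   39
3    84    m1        476                  392
4    33    m3        298                  265
5    61    m1        293                  232
6    43    m1         30                  -13
7    43    m0         15                  -28
8    81    m5          3                  -78
9    97    m3        481                  384
10   14    m5         43                   29
11   70    m5          9                  -61
filter rows where model in ['m3', 'm0', 'm5']:
    acc model  loss_x100  loss_x100_minus_acc
0    60    m3        247                  187
2    79    m3        118                   39
4    33    m3        298                  265
7    43    m0         15                  -28
8    81    m5          3                  -78
9    97    m3        481                  384
10   14    m5         43                   29
11   70    m5          9                  -61
add column combo = t['loss_x100'] * t['loss_x100_minus_acc']:
    acc model  loss_x100  loss_x100_minus_acc   combo
0    60    m3        247                  187   46189
2    79    m3        118                   39    4602
4    33    m3        298                  265   78970
7    43    m0         15                  -28    -420
8    81    m5          3                  -78    -234
9    97    m3        481                  384  184704
10   14    m5         43                   29    1247
11   70    m5          9                  -61    -549
filter rows where combo > 1247:
   acc model  loss_x100  loss_x100_minus_acc   combo
0   60    m3        247                  187   46189
2   79    m3        118                   39    4602
4   33    m3        298                  265   78970
9   97    m3        481                  384  184704
take 2 rows with smallest loss_x100_minus_acc:
   acc model  loss_x100  loss_x100_minus_acc  combo
2   79    m3        118                   39   4602
0   60    m3        247                  187  46189
Hence 118.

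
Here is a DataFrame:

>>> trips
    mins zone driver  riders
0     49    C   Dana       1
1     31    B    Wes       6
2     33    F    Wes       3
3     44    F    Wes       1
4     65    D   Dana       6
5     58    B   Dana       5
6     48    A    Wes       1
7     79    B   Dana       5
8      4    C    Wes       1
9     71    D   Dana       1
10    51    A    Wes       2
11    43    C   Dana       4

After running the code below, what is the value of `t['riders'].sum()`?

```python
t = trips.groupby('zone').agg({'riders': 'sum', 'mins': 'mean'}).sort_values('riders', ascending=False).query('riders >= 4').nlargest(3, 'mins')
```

27

group by zone: sum(riders), mean(mins):
      riders  mins
zone              
A          3  49.5
B         16  56.0
C          6  32.0
D          7  68.0
F          4  38.5
sort by riders descending:
      riders  mins
zone              
B         16  56.0
D          7  68.0
C          6  32.0
F          4  38.5
A          3  49.5
filter rows where riders >= 4:
      riders  mins
zone              
B         16  56.0
D          7  68.0
C          6  32.0
F          4  38.5
take 3 rows with largest mins:
      riders  mins
zone              
D          7  68.0
B         16  56.0
F          4  38.5
Hence 27.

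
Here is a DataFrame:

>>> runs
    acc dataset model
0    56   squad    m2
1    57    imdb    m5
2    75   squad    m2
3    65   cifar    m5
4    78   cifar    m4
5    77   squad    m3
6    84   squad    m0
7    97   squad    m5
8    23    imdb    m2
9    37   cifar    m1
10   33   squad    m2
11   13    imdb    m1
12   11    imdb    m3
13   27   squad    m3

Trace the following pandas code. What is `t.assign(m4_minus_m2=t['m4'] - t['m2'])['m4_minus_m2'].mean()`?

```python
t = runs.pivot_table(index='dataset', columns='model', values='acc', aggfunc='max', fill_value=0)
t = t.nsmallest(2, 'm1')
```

pivot: rows=dataset, cols=model, max(acc):
model    m0  m1  m2  m3  m4  m5
dataset                        
cifar     0  37   0   0  78  65
imdb      0  13  23  11   0  57
squad    84   0  75  77   0  97
take 2 rows with smallest m1:
model    m0  m1  m2  m3  m4  m5
dataset                        
squad    84   0  75  77   0  97
imdb      0  13  23  11   0  57
add column m4_minus_m2 = t['m4'] - t['m2']:
model    m0  m1  m2  m3  m4  m5  m4_minus_m2
dataset                                     
squad    84   0  75  77   0  97          -75
imdb      0  13  23  11   0  57          -23

-49.0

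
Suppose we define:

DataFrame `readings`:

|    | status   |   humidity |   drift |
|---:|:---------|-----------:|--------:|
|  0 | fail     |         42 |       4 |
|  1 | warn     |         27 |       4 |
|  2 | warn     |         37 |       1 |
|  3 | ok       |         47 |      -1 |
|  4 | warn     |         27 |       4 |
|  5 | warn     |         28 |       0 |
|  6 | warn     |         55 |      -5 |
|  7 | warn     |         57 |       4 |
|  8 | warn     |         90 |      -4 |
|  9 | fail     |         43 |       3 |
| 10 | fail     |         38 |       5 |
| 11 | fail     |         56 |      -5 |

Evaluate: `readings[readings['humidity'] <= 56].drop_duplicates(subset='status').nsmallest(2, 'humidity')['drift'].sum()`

8

filter rows where humidity <= 56:
   status  humidity  drift
0    fail        42      4
1    warn        27      4
2    warn        37      1
3      ok        47     -1
4    warn        27      4
5    warn        28      0
6    warn        55     -5
9    fail        43      3
10   fail        38      5
11   fail        56     -5
drop duplicate status (keep=first):
  status  humidity  drift
0   fail        42      4
1   warn        27      4
3     ok        47     -1
take 2 rows with smallest humidity:
  status  humidity  drift
1   warn        27      4
0   fail        42      4
Finally, sum of column 'drift' = 8.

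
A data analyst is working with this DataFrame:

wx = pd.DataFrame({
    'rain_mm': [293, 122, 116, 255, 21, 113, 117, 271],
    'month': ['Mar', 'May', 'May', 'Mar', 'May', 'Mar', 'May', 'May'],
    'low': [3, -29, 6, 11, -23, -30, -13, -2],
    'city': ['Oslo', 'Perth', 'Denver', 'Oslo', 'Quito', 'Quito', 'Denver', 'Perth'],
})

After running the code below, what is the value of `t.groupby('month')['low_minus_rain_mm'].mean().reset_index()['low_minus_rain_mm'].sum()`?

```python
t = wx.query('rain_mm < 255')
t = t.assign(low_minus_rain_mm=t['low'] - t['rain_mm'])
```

filter rows where rain_mm < 255:
   rain_mm month  low    city
1      122   May  -29   Perth
2      116   May    6  Denver
4       21   May  -23   Quito
5      113   Mar  -30   Quito
6      117   May  -13  Denver
add column low_minus_rain_mm = t['low'] - t['rain_mm']:
   rain_mm month  low    city  low_minus_rain_mm
1      122   May  -29   Perth               -151
2      116   May    6  Denver               -110
4       21   May  -23   Quito                -44
5      113   Mar  -30   Quito               -143
6      117   May  -13  Denver               -130
group by month, mean of low_minus_rain_mm:
month
Mar   -143.00
May   -108.75
Name: low_minus_rain_mm, dtype: float64
reset_index():
  month  low_minus_rain_mm
0   Mar            -143.00
1   May            -108.75
Then the sum of column 'low_minus_rain_mm': -251.75

-251.75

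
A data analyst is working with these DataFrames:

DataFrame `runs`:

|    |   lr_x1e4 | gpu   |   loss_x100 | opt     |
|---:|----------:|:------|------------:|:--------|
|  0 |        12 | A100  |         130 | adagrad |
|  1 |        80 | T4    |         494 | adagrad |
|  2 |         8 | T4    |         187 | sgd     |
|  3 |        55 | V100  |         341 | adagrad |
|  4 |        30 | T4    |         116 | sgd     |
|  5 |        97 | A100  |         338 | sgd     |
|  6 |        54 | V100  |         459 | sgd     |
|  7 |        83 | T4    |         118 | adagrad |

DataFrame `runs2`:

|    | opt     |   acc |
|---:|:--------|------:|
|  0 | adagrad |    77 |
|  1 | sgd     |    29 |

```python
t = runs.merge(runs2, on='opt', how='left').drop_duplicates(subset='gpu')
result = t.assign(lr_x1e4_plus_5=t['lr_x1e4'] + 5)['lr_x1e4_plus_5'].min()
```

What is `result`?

merge on 'opt' (how='left') → 8 rows:
   lr_x1e4   gpu  loss_x100      opt  acc
0       12  A100        130  adagrad   77
1       80    T4        494  adagrad   77
2        8    T4        187      sgd   29
3       55  V100        341  adagrad   77
4       30    T4        116      sgd   29
5       97  A100        338      sgd   29
6       54  V100        459      sgd   29
7       83    T4        118  adagrad   77
drop duplicate gpu (keep=first):
   lr_x1e4   gpu  loss_x100      opt  acc
0       12  A100        130  adagrad   77
1       80    T4        494  adagrad   77
3       55  V100        341  adagrad   77
add column lr_x1e4_plus_5 = t['lr_x1e4'] + 5:
   lr_x1e4   gpu  loss_x100      opt  acc  lr_x1e4_plus_5
0       12  A100        130  adagrad   77              17
1       80    T4        494  adagrad   77              85
3       55  V100        341  adagrad   77              60

17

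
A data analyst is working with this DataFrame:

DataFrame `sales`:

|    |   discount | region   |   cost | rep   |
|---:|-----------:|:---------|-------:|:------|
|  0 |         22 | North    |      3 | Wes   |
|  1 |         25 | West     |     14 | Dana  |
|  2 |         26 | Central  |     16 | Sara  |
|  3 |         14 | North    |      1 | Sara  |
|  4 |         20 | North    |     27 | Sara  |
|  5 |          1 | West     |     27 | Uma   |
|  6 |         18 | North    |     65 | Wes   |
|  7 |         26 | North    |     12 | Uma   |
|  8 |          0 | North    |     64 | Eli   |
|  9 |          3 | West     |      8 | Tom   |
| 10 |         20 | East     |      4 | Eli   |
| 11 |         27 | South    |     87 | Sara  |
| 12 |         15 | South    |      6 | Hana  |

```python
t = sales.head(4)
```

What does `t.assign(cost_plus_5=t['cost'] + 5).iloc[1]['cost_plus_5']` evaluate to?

19

take first 4 rows:
   discount   region  cost   rep
0        22    North     3   Wes
1        25     West    14  Dana
2        26  Central    16  Sara
3        14    North     1  Sara
add column cost_plus_5 = t['cost'] + 5:
   discount   region  cost   rep  cost_plus_5
0        22    North     3   Wes            8
1        25     West    14  Dana           19
2        26  Central    16  Sara           21
3        14    North     1  Sara            6
Then the value at position 1, column 'cost_plus_5': 19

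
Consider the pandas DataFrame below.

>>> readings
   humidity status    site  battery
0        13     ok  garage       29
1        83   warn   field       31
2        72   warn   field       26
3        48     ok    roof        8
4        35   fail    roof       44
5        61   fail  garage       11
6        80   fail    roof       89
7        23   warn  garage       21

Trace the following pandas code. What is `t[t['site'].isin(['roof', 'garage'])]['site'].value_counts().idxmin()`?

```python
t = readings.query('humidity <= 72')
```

filter rows where humidity <= 72:
   humidity status    site  battery
0        13     ok  garage       29
2        72   warn   field       26
3        48     ok    roof        8
4        35   fail    roof       44
5        61   fail  garage       11
7        23   warn  garage       21
filter rows where site in ['roof', 'garage']:
   humidity status    site  battery
0        13     ok  garage       29
3        48     ok    roof        8
4        35   fail    roof       44
5        61   fail  garage       11
7        23   warn  garage       21
value_counts of site:
site
garage    3
roof      2
Name: count, dtype: int64
label with the smallest value → roof

roof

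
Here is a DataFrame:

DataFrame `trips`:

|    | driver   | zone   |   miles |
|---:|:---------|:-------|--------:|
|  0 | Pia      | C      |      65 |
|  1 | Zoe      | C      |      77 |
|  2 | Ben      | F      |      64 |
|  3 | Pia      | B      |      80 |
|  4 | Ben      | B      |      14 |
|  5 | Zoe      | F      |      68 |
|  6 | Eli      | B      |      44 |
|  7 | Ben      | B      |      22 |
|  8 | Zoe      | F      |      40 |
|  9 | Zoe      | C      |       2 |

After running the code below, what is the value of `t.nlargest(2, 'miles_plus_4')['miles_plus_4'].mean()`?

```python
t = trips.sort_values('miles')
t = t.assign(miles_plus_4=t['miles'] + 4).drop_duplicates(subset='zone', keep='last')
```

sort by miles:
  driver zone  miles
9    Zoe    C      2
4    Ben    B     14
7    Ben    B     22
8    Zoe    F     40
6    Eli    B     44
2    Ben    F     64
0    Pia    C     65
5    Zoe    F     68
1    Zoe    C     77
3    Pia    B     80
add column miles_plus_4 = t['miles'] + 4:
  driver zone  miles  miles_plus_4
9    Zoe    C      2             6
4    Ben    B     14            18
7    Ben    B     22            26
8    Zoe    F     40            44
6    Eli    B     44            48
2    Ben    F     64            68
0    Pia    C     65            69
5    Zoe    F     68            72
1    Zoe    C     77            81
3    Pia    B     80            84
drop duplicate zone (keep=last):
  driver zone  miles  miles_plus_4
5    Zoe    F     68            72
1    Zoe    C     77            81
3    Pia    B     80            84
take 2 rows with largest miles_plus_4:
  driver zone  miles  miles_plus_4
3    Pia    B     80            84
1    Zoe    C     77            81
Finally, mean of column 'miles_plus_4' = 82.5.

82.5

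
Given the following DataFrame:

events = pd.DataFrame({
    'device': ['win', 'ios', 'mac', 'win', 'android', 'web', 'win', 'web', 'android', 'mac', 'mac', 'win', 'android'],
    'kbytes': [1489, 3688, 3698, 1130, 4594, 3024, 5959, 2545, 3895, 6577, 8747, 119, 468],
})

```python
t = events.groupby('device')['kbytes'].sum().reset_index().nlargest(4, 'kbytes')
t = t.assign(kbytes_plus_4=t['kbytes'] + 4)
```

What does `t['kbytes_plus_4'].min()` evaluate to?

group by device, sum of kbytes:
device
android     8957
ios         3688
mac        19022
web         5569
win         8697
Name: kbytes, dtype: int64
reset_index():
    device  kbytes
0  android    8957
1      ios    3688
2      mac   19022
3      web    5569
4      win    8697
take 4 rows with largest kbytes:
    device  kbytes
2      mac   19022
0  android    8957
4      win    8697
3      web    5569
add column kbytes_plus_4 = t['kbytes'] + 4:
    device  kbytes  kbytes_plus_4
2      mac   19022          19026
0  android    8957           8961
4      win    8697           8701
3      web    5569           5573

5573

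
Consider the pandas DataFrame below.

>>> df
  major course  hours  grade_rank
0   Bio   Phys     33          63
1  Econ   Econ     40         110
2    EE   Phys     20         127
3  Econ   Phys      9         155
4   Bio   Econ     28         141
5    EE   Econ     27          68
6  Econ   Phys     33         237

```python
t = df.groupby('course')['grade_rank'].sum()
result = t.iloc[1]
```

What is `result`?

group by course, sum of grade_rank:
course
Econ    319
Phys    582
Name: grade_rank, dtype: int64

582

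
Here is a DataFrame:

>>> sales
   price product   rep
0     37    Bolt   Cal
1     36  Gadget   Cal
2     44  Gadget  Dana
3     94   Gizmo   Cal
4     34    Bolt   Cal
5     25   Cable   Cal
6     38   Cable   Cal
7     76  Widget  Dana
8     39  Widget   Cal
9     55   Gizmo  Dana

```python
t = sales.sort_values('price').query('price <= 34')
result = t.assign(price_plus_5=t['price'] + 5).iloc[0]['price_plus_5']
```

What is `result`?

30

sort by price:
   price product   rep
5     25   Cable   Cal
4     34    Bolt   Cal
1     36  Gadget   Cal
0     37    Bolt   Cal
6     38   Cable   Cal
8     39  Widget   Cal
2     44  Gadget  Dana
9     55   Gizmo  Dana
7     76  Widget  Dana
3     94   Gizmo   Cal
filter rows where price <= 34:
   price product  rep
5     25   Cable  Cal
4     34    Bolt  Cal
add column price_plus_5 = t['price'] + 5:
   price product  rep  price_plus_5
5     25   Cable  Cal            30
4     34    Bolt  Cal            39
The value at position 0, column 'price_plus_5' is 30.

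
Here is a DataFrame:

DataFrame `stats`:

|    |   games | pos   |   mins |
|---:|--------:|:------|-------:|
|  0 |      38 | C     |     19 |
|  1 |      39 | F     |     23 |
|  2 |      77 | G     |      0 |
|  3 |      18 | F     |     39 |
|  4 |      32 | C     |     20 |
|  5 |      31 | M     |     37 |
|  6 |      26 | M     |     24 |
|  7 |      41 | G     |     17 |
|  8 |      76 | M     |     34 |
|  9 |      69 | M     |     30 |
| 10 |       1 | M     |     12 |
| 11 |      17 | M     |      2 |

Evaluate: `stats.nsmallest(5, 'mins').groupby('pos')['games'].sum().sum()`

take 5 rows with smallest mins:
    games pos  mins
2      77   G     0
11     17   M     2
10      1   M    12
7      41   G    17
0      38   C    19
group by pos, sum of games:
pos
C     38
G    118
M     18
Name: games, dtype: int64
sum of the resulting series → 174

174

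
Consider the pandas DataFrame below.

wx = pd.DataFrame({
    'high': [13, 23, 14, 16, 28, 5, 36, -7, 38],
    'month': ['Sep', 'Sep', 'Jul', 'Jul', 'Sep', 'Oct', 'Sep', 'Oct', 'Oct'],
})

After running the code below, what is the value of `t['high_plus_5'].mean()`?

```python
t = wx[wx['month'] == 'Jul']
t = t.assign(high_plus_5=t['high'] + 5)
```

20.0

filter rows where month == 'Jul':
   high month
2    14   Jul
3    16   Jul
add column high_plus_5 = t['high'] + 5:
   high month  high_plus_5
2    14   Jul           19
3    16   Jul           21
So mean() = 20.0.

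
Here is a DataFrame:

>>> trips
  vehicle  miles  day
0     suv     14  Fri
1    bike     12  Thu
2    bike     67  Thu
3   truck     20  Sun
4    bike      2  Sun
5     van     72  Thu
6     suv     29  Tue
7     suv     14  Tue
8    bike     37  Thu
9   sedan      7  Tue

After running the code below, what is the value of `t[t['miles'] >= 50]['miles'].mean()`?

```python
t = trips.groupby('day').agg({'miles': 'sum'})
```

group by day, sum of miles:
     miles
day       
Fri     14
Sun     22
Thu    188
Tue     50
filter rows where miles >= 50:
     miles
day       
Thu    188
Tue     50

119.0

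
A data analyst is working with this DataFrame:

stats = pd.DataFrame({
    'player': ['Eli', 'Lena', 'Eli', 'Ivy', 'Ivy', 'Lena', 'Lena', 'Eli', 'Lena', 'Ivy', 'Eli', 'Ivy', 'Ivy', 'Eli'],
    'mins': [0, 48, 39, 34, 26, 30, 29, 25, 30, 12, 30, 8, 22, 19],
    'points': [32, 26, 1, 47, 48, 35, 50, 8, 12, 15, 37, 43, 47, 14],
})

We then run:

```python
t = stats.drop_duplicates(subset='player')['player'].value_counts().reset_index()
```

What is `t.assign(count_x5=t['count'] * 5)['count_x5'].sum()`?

drop duplicate player (keep=first):
  player  mins  points
0    Eli     0      32
1   Lena    48      26
3    Ivy    34      47
value_counts of player:
player
Eli     1
Lena    1
Ivy     1
Name: count, dtype: int64
reset_index():
  player  count
0    Eli      1
1   Lena      1
2    Ivy      1
add column count_x5 = t['count'] * 5:
  player  count  count_x5
0    Eli      1         5
1   Lena      1         5
2    Ivy      1         5
Finally, sum of column 'count_x5' = 15.

15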